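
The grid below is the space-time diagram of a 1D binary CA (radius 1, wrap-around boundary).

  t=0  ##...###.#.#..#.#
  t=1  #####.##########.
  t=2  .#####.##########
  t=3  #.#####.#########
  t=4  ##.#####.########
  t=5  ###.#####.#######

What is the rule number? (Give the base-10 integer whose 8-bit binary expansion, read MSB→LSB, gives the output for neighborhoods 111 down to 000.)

247

  ###|#  b7=1 t=0,i=0
  ##.|#  b6=1 t=0,i=1
  #.#|#  b5=1 t=0,i=8
  #..|#  b4=1 t=0,i=2
  .##|.  b3=0 t=0,i=5
  .#.|#  b2=1 t=0,i=9
  ..#|#  b1=1 t=0,i=4
  ...|#  b0=1 t=0,i=3
  bits 11110111 = 247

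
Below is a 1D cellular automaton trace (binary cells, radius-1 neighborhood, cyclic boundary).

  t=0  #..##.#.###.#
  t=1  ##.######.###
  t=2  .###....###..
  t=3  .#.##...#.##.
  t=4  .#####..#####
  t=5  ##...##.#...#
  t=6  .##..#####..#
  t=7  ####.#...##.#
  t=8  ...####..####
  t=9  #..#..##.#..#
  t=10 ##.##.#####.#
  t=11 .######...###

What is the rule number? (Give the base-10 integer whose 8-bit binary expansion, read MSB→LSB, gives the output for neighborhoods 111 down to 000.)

124

  ###|.  b7=0 t=0,i=9
  ##.|#  b6=1 t=0,i=0
  #.#|#  b5=1 t=0,i=5
  #..|#  b4=1 t=0,i=1
  .##|#  b3=1 t=0,i=3
  .#.|#  b2=1 t=0,i=6
  ..#|.  b1=0 t=0,i=2
  ...|.  b0=0 t=2,i=5
  bits 01111100 = 124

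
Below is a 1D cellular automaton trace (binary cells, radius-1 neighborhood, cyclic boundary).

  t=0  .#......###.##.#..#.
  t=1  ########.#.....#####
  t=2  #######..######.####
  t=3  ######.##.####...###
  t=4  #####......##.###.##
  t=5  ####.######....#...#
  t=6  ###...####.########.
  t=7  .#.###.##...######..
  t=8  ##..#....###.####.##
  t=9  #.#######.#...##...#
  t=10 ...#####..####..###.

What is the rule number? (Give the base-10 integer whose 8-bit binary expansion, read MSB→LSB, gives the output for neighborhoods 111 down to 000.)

151

  [7] ### => #  t=0,i=9
  [6] ##. => .  t=0,i=10
  [5] #.# => .  t=0,i=11
  [4] #.. => #  t=0,i=2
  [3] .## => .  t=0,i=8
  [2] .#. => #  t=0,i=1
  [1] ..# => #  t=0,i=0
  [0] ... => #  t=0,i=3
  bits 10010111 = 151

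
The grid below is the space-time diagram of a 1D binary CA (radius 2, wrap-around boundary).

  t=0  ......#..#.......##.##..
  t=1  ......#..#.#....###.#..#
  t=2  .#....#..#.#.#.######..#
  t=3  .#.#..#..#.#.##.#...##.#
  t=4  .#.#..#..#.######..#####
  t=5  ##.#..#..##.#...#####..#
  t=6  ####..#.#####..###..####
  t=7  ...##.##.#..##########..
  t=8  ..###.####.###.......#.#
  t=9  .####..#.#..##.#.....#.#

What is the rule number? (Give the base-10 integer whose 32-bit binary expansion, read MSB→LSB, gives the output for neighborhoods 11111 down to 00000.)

913959160

  #####|.  b31=0 t=2,i=17
  ####.|.  b30=0 t=2,i=19
  ###.#|#  b29=1 t=1,i=18
  ###..|#  b28=1 t=2,i=20
  ##.##|.  b27=0 t=0,i=19
  ##.#.|#  b26=1 t=1,i=19
  ##..#|#  b25=1 t=2,i=21
  ##...|.  b24=0 t=0,i=22
  #.###|.  b23=0 t=2,i=15
  #.##.|#  b22=1 t=0,i=20
  #.#.#|#  b21=1 t=2,i=11
  #.#..|#  b20=1 t=1,i=11
  #..##|#  b19=1 t=4,i=18
  #..#.|.  b18=0 t=0,i=8
  #...#|.  b17=0 t=3,i=18
  #....|#  b16=1 t=0,i=11
  .####|#  b15=1 t=2,i=16
  .###.|#  b14=1 t=1,i=17
  .##.#|#  b13=1 t=0,i=18
  .##..|.  b12=0 t=0,i=21
  .#.##|#  b11=1 t=2,i=14
  .#.#.|.  b10=0 t=1,i=10
  .#..#|.  b9=0 t=0,i=7
  .#...|.  b8=0 t=0,i=10
  ..###|#  b7=1 t=1,i=16
  ..##.|#  b6=1 t=0,i=17
  ..#.#|#  b5=1 t=1,i=9
  ..#..|#  b4=1 t=0,i=6
  ...##|#  b3=1 t=0,i=16
  ...#.|.  b2=0 t=0,i=5
  ....#|.  b1=0 t=0,i=4
  .....|.  b0=0 t=0,i=0
  bits 00110110011110011110100011111000 = 913959160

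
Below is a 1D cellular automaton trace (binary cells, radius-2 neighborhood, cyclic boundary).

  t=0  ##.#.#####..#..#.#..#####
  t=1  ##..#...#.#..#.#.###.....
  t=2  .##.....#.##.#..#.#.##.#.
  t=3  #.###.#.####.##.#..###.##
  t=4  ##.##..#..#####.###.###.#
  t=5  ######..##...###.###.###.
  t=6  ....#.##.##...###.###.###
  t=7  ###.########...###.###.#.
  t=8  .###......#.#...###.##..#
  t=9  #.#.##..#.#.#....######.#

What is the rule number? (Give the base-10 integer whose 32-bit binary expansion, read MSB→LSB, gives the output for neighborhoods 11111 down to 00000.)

  ##### -> .   bit 31 = 0  t=0,i=7
  ####. -> #   bit 30 = 1  t=0,i=0
  ###.# -> #   bit 29 = 1  t=0,i=1
  ###.. -> .   bit 28 = 0  t=0,i=9
  ##.## -> #   bit 27 = 1  t=3,i=1
  ##.#. -> .   bit 26 = 0  t=0,i=2
  ##..# -> #   bit 25 = 1  t=0,i=10
  ##... -> #   bit 24 = 1  t=1,i=20
  #.### -> .   bit 23 = 0  t=0,i=5
  #.##. -> #   bit 22 = 1  t=2,i=10
  #.#.# -> .   bit 21 = 0  t=0,i=3
  #.#.. -> #   bit 20 = 1  t=0,i=17
  #..## -> #   bit 19 = 1  t=0,i=19
  #..#. -> .   bit 18 = 0  t=0,i=11
  #...# -> .   bit 17 = 0  t=1,i=6
  #.... -> #   bit 16 = 1  t=1,i=21
  .#### -> .   bit 15 = 0  t=0,i=6
  .###. -> #   bit 14 = 1  t=1,i=18
  .##.# -> #   bit 13 = 1  t=2,i=11
  .##.. -> #   bit 12 = 1  t=1,i=1
  .#.## -> #   bit 11 = 1  t=0,i=4
  .#.#. -> .   bit 10 = 0  t=0,i=16
  .#..# -> #   bit 9 = 1  t=0,i=13
  .#... -> .   bit 8 = 0  t=1,i=5
  ..### -> .   bit 7 = 0  t=0,i=20
  ..##. -> .   bit 6 = 0  t=1,i=0
  ..#.# -> #   bit 5 = 1  t=0,i=15
  ..#.. -> .   bit 4 = 0  t=0,i=12
  ...## -> .   bit 3 = 0  t=1,i=24
  ...#. -> .   bit 2 = 0  t=1,i=7
  ....# -> #   bit 1 = 1  t=1,i=23
  ..... -> .   bit 0 = 0  t=1,i=22
  bits 01101011010110010111101000100010 = 1801026082

1801026082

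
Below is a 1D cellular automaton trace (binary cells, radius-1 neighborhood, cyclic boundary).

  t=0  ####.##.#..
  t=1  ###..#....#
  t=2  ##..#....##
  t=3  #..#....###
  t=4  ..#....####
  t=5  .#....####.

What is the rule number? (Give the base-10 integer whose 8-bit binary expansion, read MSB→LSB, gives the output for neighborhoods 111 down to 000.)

138

  ### -> #   bit 7 = 1  t=0,i=1
  ##. -> .   bit 6 = 0  t=0,i=3
  #.# -> .   bit 5 = 0  t=0,i=4
  #.. -> .   bit 4 = 0  t=0,i=9
  .## -> #   bit 3 = 1  t=0,i=0
  .#. -> .   bit 2 = 0  t=0,i=8
  ..# -> #   bit 1 = 1  t=0,i=10
  ... -> .   bit 0 = 0  t=1,i=7
  bits 10001010 = 138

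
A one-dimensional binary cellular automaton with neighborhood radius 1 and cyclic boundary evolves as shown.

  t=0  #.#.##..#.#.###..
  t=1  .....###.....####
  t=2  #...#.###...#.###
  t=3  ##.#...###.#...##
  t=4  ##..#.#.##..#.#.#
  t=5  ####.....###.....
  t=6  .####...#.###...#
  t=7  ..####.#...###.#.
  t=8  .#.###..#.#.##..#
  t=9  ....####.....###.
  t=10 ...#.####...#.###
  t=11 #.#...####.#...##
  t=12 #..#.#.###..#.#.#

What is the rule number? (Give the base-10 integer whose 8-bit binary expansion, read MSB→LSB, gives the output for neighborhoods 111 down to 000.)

  nb ###: next=#  (t=0,i=13, bit7=1)
  nb ##.: next=#  (t=0,i=5, bit6=1)
  nb #.#: next=.  (t=0,i=1, bit5=0)
  nb #..: next=#  (t=0,i=6, bit4=1)
  nb .##: next=.  (t=0,i=4, bit3=0)
  nb .#.: next=.  (t=0,i=0, bit2=0)
  nb ..#: next=#  (t=0,i=7, bit1=1)
  nb ...: next=.  (t=1,i=1, bit0=0)
  bits 11010010 = 210

210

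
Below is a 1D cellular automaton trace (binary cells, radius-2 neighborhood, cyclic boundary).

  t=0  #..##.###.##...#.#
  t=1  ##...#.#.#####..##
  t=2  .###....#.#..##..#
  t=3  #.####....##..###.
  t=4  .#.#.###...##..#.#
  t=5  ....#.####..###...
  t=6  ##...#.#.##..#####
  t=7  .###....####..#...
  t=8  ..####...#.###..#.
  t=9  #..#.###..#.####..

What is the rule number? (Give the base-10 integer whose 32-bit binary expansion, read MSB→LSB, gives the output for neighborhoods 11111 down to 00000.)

  ##### -> .   bit 31 = 0  t=1,i=11
  ####. -> .   bit 30 = 0  t=1,i=0
  ###.# -> .   bit 29 = 0  t=0,i=8
  ###.. -> #   bit 28 = 1  t=1,i=1
  ##.## -> #   bit 27 = 1  t=0,i=5
  ##.#. -> #   bit 26 = 1  t=3,i=17
  ##..# -> #   bit 25 = 1  t=0,i=1
  ##... -> #   bit 24 = 1  t=0,i=12
  #.### -> .   bit 23 = 0  t=0,i=6
  #.##. -> #   bit 22 = 1  t=0,i=10
  #.#.# -> .   bit 21 = 0  t=1,i=7
  #.#.. -> #   bit 20 = 1  t=2,i=10
  #..## -> .   bit 19 = 0  t=0,i=2
  #..#. -> #   bit 18 = 1  t=2,i=16
  #...# -> #   bit 17 = 1  t=0,i=13
  #.... -> #   bit 16 = 1  t=2,i=5
  .#### -> #   bit 15 = 1  t=1,i=10
  .###. -> #   bit 14 = 1  t=0,i=7
  .##.# -> .   bit 13 = 0  t=0,i=4
  .##.. -> #   bit 12 = 1  t=0,i=0
  .#.## -> #   bit 11 = 1  t=0,i=16
  .#.#. -> .   bit 10 = 0  t=1,i=6
  .#..# -> #   bit 9 = 1  t=2,i=11
  .#... -> .   bit 8 = 0  t=7,i=15
  ..### -> .   bit 7 = 0  t=1,i=16
  ..##. -> .   bit 6 = 0  t=0,i=3
  ..#.# -> .   bit 5 = 0  t=0,i=15
  ..#.. -> .   bit 4 = 0  t=7,i=14
  ...## -> .   bit 3 = 0  t=3,i=9
  ...#. -> .   bit 2 = 0  t=0,i=14
  ....# -> .   bit 1 = 0  t=2,i=6
  ..... -> #   bit 0 = 1  t=5,i=0
  bits 00011111010101111101101000000001 = 525851137

525851137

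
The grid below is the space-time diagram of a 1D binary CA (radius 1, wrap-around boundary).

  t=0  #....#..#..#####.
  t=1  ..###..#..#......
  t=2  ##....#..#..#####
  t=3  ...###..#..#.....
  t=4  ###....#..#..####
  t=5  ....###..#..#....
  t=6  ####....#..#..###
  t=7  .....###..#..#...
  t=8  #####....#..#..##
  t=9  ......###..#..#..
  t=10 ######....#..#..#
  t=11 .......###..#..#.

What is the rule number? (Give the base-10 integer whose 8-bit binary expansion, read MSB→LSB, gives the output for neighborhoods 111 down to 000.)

3

  ###|.  b7=0 t=0,i=12
  ##.|.  b6=0 t=0,i=15
  #.#|.  b5=0 t=0,i=16
  #..|.  b4=0 t=0,i=1
  .##|.  b3=0 t=0,i=11
  .#.|.  b2=0 t=0,i=0
  ..#|#  b1=1 t=0,i=4
  ...|#  b0=1 t=0,i=2
  bits 00000011 = 3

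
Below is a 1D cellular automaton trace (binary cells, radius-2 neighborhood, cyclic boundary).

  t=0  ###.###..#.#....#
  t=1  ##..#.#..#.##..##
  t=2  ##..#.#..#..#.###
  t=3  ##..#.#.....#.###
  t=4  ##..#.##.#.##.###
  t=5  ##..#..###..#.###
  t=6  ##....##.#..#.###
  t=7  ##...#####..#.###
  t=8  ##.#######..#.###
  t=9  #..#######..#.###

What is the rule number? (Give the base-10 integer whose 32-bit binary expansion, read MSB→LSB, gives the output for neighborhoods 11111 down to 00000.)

3569005037

  ##### -> #   bit 31 = 1  t=2,i=16
  ####. -> #   bit 30 = 1  t=0,i=1
  ###.# -> .   bit 29 = 0  t=0,i=2
  ###.. -> #   bit 28 = 1  t=0,i=6
  ##.## -> .   bit 27 = 0  t=0,i=3
  ##.#. -> #   bit 26 = 1  t=4,i=8
  ##..# -> .   bit 25 = 0  t=0,i=7
  ##... -> .   bit 24 = 0  t=6,i=2
  #.### -> #   bit 23 = 1  t=0,i=4
  #.##. -> .   bit 22 = 0  t=1,i=11
  #.#.# -> #   bit 21 = 1  t=4,i=9
  #.#.. -> #   bit 20 = 1  t=0,i=11
  #..## -> #   bit 19 = 1  t=1,i=14
  #..#. -> .   bit 18 = 0  t=0,i=8
  #...# -> #   bit 17 = 1  t=7,i=3
  #.... -> .   bit 16 = 0  t=0,i=13
  .#### -> #   bit 15 = 1  t=0,i=0
  .###. -> .   bit 14 = 0  t=0,i=5
  .##.# -> #   bit 13 = 1  t=4,i=7
  .##.. -> #   bit 12 = 1  t=1,i=12
  .#.## -> .   bit 11 = 0  t=1,i=10
  .#.#. -> .   bit 10 = 0  t=0,i=10
  .#..# -> .   bit 9 = 0  t=1,i=7
  .#... -> #   bit 8 = 1  t=0,i=12
  ..### -> #   bit 7 = 1  t=0,i=16
  ..##. -> #   bit 6 = 1  t=6,i=6
  ..#.# -> #   bit 5 = 1  t=0,i=9
  ..#.. -> .   bit 4 = 0  t=2,i=9
  ...## -> #   bit 3 = 1  t=0,i=15
  ...#. -> #   bit 2 = 1  t=3,i=11
  ....# -> .   bit 1 = 0  t=0,i=14
  ..... -> #   bit 0 = 1  t=3,i=9
  bits 11010100101110101011000111101101 = 3569005037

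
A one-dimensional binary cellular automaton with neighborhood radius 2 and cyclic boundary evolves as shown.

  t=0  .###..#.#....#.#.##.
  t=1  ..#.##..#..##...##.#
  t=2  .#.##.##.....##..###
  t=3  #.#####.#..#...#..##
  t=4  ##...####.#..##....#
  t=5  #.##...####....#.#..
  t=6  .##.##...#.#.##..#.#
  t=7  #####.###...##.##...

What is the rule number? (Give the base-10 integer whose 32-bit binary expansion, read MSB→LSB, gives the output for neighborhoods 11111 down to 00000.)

1867933702

  nb #####: next=.  (t=3,i=4, bit31=0)
  nb ####.: next=#  (t=3,i=5, bit30=1)
  nb ###.#: next=#  (t=2,i=19, bit29=1)
  nb ###..: next=.  (t=0,i=3, bit28=0)
  nb ##.##: next=#  (t=2,i=5, bit27=1)
  nb ##.#.: next=#  (t=1,i=18, bit26=1)
  nb ##..#: next=#  (t=0,i=4, bit25=1)
  nb ##...: next=#  (t=1,i=13, bit24=1)
  nb #.###: next=.  (t=3,i=2, bit23=0)
  nb #.##.: next=#  (t=0,i=17, bit22=1)
  nb #.#.#: next=.  (t=0,i=15, bit21=0)
  nb #.#..: next=#  (t=0,i=8, bit20=1)
  nb #..##: next=.  (t=0,i=0, bit19=0)
  nb #..#.: next=#  (t=0,i=5, bit18=1)
  nb #...#: next=#  (t=1,i=14, bit17=1)
  nb #....: next=.  (t=0,i=10, bit16=0)
  nb .####: next=.  (t=3,i=3, bit15=0)
  nb .###.: next=#  (t=0,i=2, bit14=1)
  nb .##.#: next=#  (t=1,i=17, bit13=1)
  nb .##..: next=.  (t=0,i=18, bit12=0)
  nb .#.##: next=#  (t=0,i=16, bit11=1)
  nb .#.#.: next=.  (t=0,i=7, bit10=0)
  nb .#..#: next=.  (t=1,i=0, bit9=0)
  nb .#...: next=.  (t=0,i=9, bit8=0)
  nb ..###: next=.  (t=0,i=1, bit7=0)
  nb ..##.: next=.  (t=1,i=11, bit6=0)
  nb ..#.#: next=.  (t=0,i=6, bit5=0)
  nb ..#..: next=.  (t=1,i=8, bit4=0)
  nb ...##: next=.  (t=1,i=15, bit3=0)
  nb ...#.: next=#  (t=0,i=12, bit2=1)
  nb ....#: next=#  (t=0,i=11, bit1=1)
  nb .....: next=.  (t=2,i=10, bit0=0)
  bits 01101111010101100110100000000110 = 1867933702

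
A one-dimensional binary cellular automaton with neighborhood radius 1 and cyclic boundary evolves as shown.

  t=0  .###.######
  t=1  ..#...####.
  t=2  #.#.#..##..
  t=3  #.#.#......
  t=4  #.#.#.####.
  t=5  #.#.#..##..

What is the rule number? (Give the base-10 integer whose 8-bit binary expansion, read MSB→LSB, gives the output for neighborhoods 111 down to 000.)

133

  nb ###: next=#  (t=0,i=2, bit7=1)
  nb ##.: next=.  (t=0,i=3, bit6=0)
  nb #.#: next=.  (t=0,i=0, bit5=0)
  nb #..: next=.  (t=1,i=3, bit4=0)
  nb .##: next=.  (t=0,i=1, bit3=0)
  nb .#.: next=#  (t=1,i=2, bit2=1)
  nb ..#: next=.  (t=1,i=1, bit1=0)
  nb ...: next=#  (t=1,i=0, bit0=1)
  bits 10000101 = 133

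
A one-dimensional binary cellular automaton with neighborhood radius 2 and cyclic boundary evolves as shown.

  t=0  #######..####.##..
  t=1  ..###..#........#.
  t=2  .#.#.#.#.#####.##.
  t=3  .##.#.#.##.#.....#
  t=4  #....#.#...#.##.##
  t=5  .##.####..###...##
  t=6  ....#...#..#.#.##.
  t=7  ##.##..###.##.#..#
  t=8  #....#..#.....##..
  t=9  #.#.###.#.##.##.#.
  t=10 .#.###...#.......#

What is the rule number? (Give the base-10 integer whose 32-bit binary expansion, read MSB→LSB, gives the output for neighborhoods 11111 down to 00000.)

2207338109

  #####|#  b31=1 t=0,i=2
  ####.|.  b30=0 t=0,i=5
  ###.#|.  b29=0 t=0,i=12
  ###..|.  b28=0 t=0,i=6
  ##.##|.  b27=0 t=0,i=13
  ##.#.|.  b26=0 t=3,i=3
  ##..#|#  b25=1 t=0,i=7
  ##...|#  b24=1 t=4,i=1
  #.###|#  b23=1 t=2,i=9
  #.##.|.  b22=0 t=0,i=14
  #.#.#|.  b21=0 t=2,i=3
  #.#..|#  b20=1 t=3,i=11
  #..##|.  b19=0 t=0,i=8
  #..#.|.  b18=0 t=1,i=6
  #...#|.  b17=0 t=1,i=0
  #....|#  b16=1 t=1,i=9
  .####|.  b15=0 t=0,i=1
  .###.|#  b14=1 t=1,i=3
  .##.#|.  b13=0 t=3,i=2
  .##..|.  b12=0 t=0,i=15
  .#.##|#  b11=1 t=2,i=8
  .#.#.|#  b10=1 t=2,i=2
  .#..#|#  b9=1 t=6,i=9
  .#...|.  b8=0 t=1,i=8
  ..###|.  b7=0 t=0,i=0
  ..##.|#  b6=1 t=5,i=16
  ..#.#|#  b5=1 t=2,i=1
  ..#..|#  b4=1 t=1,i=7
  ...##|#  b3=1 t=1,i=1
  ...#.|#  b2=1 t=1,i=15
  ....#|.  b1=0 t=1,i=14
  .....|#  b0=1 t=1,i=10
  bits 10000011100100010100111001111101 = 2207338109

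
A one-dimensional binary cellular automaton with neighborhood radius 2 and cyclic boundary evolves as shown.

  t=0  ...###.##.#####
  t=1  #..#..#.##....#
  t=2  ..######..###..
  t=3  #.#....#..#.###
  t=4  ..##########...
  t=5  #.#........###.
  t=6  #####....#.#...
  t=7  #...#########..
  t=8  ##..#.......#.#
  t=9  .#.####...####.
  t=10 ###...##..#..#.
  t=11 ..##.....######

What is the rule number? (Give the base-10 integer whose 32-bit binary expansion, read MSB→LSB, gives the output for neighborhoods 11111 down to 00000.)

422916022

  [31] ##### => .  t=0,i=12
  [30] ####. => .  t=0,i=13
  [29] ###.# => .  t=0,i=5
  [28] ###.. => #  t=0,i=14
  [27] ##.## => #  t=0,i=6
  [26] ##.#. => .  t=3,i=1
  [25] ##..# => .  t=1,i=1
  [24] ##... => #  t=0,i=0
  [23] #.### => .  t=0,i=10
  [22] #.##. => .  t=0,i=7
  [21] #.#.# => #  t=5,i=0
  [20] #.#.. => #  t=3,i=2
  [19] #..## => .  t=2,i=9
  [18] #..#. => #  t=1,i=2
  [17] #...# => .  t=0,i=1
  [16] #.... => #  t=1,i=11
  [15] .#### => .  t=0,i=11
  [14] .###. => .  t=0,i=4
  [13] .##.# => #  t=0,i=8
  [12] .##.. => .  t=1,i=0
  [11] .#.## => #  t=1,i=7
  [10] .#.#. => #  t=5,i=1
  [9] .#..# => #  t=1,i=4
  [8] .#... => #  t=3,i=3
  [7] ..### => #  t=0,i=3
  [6] ..##. => .  t=1,i=14
  [5] ..#.# => #  t=1,i=6
  [4] ..#.. => #  t=1,i=3
  [3] ...## => .  t=0,i=2
  [2] ...#. => #  t=3,i=6
  [1] ....# => #  t=1,i=12
  [0] ..... => .  t=4,i=14
  bits 00011001001101010010111110110110 = 422916022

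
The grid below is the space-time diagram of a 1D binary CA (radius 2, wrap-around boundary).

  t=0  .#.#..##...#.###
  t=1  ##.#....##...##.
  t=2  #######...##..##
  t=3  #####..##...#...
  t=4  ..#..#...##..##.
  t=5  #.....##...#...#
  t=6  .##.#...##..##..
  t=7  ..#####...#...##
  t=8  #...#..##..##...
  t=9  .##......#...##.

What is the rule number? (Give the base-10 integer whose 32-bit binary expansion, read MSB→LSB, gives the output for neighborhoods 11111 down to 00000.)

  ##### -> #   bit 31 = 1  t=2,i=0
  ####. -> .   bit 30 = 0  t=2,i=5
  ###.# -> .   bit 29 = 0  t=0,i=15
  ###.. -> .   bit 28 = 0  t=2,i=6
  ##.## -> #   bit 27 = 1  t=1,i=15
  ##.#. -> #   bit 26 = 1  t=0,i=0
  ##..# -> #   bit 25 = 1  t=2,i=12
  ##... -> #   bit 24 = 1  t=0,i=8
  #.### -> #   bit 23 = 1  t=0,i=13
  #.##. -> #   bit 22 = 1  t=1,i=0
  #.#.# -> #   bit 21 = 1  t=0,i=1
  #.#.. -> #   bit 20 = 1  t=0,i=3
  #..## -> .   bit 19 = 0  t=0,i=5
  #..#. -> .   bit 18 = 0  t=4,i=4
  #...# -> #   bit 17 = 1  t=0,i=9
  #.... -> #   bit 16 = 1  t=1,i=5
  .#### -> .   bit 15 = 0  t=2,i=15
  .###. -> #   bit 14 = 1  t=0,i=14
  .##.# -> #   bit 13 = 1  t=1,i=1
  .##.. -> .   bit 12 = 0  t=0,i=7
  .#.## -> .   bit 11 = 0  t=0,i=12
  .#.#. -> .   bit 10 = 0  t=0,i=2
  .#..# -> .   bit 9 = 0  t=0,i=4
  .#... -> #   bit 8 = 1  t=1,i=4
  ..### -> .   bit 7 = 0  t=2,i=14
  ..##. -> .   bit 6 = 0  t=0,i=6
  ..#.# -> .   bit 5 = 0  t=0,i=11
  ..#.. -> .   bit 4 = 0  t=3,i=12
  ...## -> .   bit 3 = 0  t=1,i=7
  ...#. -> .   bit 2 = 0  t=0,i=10
  ....# -> #   bit 1 = 1  t=1,i=6
  ..... -> .   bit 0 = 0  t=5,i=3
  bits 10001111111100110110000100000010 = 2415091970

2415091970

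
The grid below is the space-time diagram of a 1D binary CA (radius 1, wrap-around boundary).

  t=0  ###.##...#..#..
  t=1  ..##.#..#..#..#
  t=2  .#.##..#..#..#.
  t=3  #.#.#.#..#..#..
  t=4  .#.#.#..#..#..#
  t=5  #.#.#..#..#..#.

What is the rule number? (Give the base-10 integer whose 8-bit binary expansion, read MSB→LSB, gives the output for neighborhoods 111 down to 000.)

  ### -> .   bit 7 = 0  t=0,i=1
  ##. -> #   bit 6 = 1  t=0,i=2
  #.# -> #   bit 5 = 1  t=0,i=3
  #.. -> .   bit 4 = 0  t=0,i=6
  .## -> .   bit 3 = 0  t=0,i=0
  .#. -> .   bit 2 = 0  t=0,i=9
  ..# -> #   bit 1 = 1  t=0,i=8
  ... -> .   bit 0 = 0  t=0,i=7
  bits 01100010 = 98

98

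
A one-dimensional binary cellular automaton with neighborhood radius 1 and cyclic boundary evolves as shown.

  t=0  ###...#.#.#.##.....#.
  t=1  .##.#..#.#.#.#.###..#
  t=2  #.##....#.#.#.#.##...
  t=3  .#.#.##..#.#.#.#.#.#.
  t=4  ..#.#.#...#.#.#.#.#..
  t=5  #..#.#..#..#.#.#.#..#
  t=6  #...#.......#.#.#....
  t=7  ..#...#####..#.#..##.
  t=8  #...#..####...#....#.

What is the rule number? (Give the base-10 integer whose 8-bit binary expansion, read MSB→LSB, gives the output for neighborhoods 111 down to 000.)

  ###|#  b7=1 t=0,i=1
  ##.|#  b6=1 t=0,i=2
  #.#|#  b5=1 t=0,i=7
  #..|.  b4=0 t=0,i=3
  .##|.  b3=0 t=0,i=0
  .#.|.  b2=0 t=0,i=6
  ..#|.  b1=0 t=0,i=5
  ...|#  b0=1 t=0,i=4
  bits 11100001 = 225

225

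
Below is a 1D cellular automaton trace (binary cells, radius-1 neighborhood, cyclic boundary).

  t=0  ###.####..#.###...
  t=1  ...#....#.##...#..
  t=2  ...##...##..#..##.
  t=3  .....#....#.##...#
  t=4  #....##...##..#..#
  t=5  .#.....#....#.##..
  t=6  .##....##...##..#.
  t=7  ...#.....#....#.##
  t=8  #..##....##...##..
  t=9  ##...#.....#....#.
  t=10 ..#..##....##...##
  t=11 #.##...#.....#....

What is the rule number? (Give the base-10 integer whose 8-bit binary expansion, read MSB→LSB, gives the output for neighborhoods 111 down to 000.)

  nb ###: next=.  (t=0,i=1, bit7=0)
  nb ##.: next=.  (t=0,i=2, bit6=0)
  nb #.#: next=#  (t=0,i=3, bit5=1)
  nb #..: next=#  (t=0,i=8, bit4=1)
  nb .##: next=.  (t=0,i=0, bit3=0)
  nb .#.: next=#  (t=0,i=10, bit2=1)
  nb ..#: next=.  (t=0,i=9, bit1=0)
  nb ...: next=.  (t=0,i=16, bit0=0)
  bits 00110100 = 52

52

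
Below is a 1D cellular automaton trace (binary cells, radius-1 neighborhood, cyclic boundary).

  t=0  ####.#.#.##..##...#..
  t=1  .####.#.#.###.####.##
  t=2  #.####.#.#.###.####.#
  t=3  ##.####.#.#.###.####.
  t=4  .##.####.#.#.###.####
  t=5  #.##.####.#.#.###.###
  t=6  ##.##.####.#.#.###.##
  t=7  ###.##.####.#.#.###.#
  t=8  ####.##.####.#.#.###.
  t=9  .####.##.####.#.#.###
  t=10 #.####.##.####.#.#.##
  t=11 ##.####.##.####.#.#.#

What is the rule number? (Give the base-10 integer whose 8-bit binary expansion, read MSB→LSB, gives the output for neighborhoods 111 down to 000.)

243

  [7] ### => #  t=0,i=1
  [6] ##. => #  t=0,i=3
  [5] #.# => #  t=0,i=4
  [4] #.. => #  t=0,i=11
  [3] .## => .  t=0,i=0
  [2] .#. => .  t=0,i=5
  [1] ..# => #  t=0,i=12
  [0] ... => #  t=0,i=16
  bits 11110011 = 243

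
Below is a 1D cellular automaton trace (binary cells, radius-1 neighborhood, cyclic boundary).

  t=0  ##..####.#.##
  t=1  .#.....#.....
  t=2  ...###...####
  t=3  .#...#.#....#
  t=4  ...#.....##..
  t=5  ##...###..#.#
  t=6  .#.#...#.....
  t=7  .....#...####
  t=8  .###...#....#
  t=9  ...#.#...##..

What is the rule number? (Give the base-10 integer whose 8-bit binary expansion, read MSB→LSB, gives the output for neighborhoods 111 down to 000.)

  ###|.  b7=0 t=0,i=0
  ##.|#  b6=1 t=0,i=1
  #.#|.  b5=0 t=0,i=8
  #..|.  b4=0 t=0,i=2
  .##|.  b3=0 t=0,i=4
  .#.|.  b2=0 t=0,i=9
  ..#|.  b1=0 t=0,i=3
  ...|#  b0=1 t=1,i=3
  bits 01000001 = 65

65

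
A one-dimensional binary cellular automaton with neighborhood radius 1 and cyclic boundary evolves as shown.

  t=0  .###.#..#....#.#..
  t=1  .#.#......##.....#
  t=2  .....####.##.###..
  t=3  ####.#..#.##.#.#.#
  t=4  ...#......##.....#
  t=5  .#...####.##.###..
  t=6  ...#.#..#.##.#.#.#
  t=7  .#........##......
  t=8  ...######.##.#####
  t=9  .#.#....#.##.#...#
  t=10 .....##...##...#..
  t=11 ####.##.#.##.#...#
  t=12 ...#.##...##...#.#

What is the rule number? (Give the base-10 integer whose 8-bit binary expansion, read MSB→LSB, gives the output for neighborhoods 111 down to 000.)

  ###|.  b7=0 t=0,i=2
  ##.|#  b6=1 t=0,i=3
  #.#|.  b5=0 t=0,i=4
  #..|.  b4=0 t=0,i=6
  .##|#  b3=1 t=0,i=1
  .#.|.  b2=0 t=0,i=5
  ..#|.  b1=0 t=0,i=0
  ...|#  b0=1 t=0,i=10
  bits 01001001 = 73

73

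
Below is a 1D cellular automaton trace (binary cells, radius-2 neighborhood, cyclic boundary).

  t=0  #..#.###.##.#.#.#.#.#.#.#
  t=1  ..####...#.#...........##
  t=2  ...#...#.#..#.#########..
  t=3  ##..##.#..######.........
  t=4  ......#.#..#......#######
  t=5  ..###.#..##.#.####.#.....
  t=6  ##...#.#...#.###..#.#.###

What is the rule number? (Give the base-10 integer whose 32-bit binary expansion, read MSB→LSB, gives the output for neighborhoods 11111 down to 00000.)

80120619

  nb #####: next=.  (t=2,i=16, bit31=0)
  nb ####.: next=.  (t=1,i=4, bit30=0)
  nb ###.#: next=.  (t=0,i=7, bit29=0)
  nb ###..: next=.  (t=1,i=5, bit28=0)
  nb ##.##: next=.  (t=0,i=8, bit27=0)
  nb ##.#.: next=#  (t=0,i=11, bit26=1)
  nb ##..#: next=.  (t=0,i=1, bit25=0)
  nb ##...: next=.  (t=1,i=6, bit24=0)
  nb #.###: next=#  (t=0,i=5, bit23=1)
  nb #.##.: next=#  (t=0,i=9, bit22=1)
  nb #.#.#: next=.  (t=0,i=12, bit21=0)
  nb #.#..: next=.  (t=1,i=11, bit20=0)
  nb #..##: next=.  (t=1,i=1, bit19=0)
  nb #..#.: next=#  (t=0,i=2, bit18=1)
  nb #...#: next=#  (t=1,i=7, bit17=1)
  nb #....: next=.  (t=1,i=13, bit16=0)
  nb .####: next=#  (t=1,i=3, bit15=1)
  nb .###.: next=.  (t=0,i=6, bit14=0)
  nb .##.#: next=.  (t=0,i=10, bit13=0)
  nb .##..: next=.  (t=0,i=0, bit12=0)
  nb .#.##: next=#  (t=0,i=4, bit11=1)
  nb .#.#.: next=.  (t=0,i=13, bit10=0)
  nb .#..#: next=#  (t=2,i=10, bit9=1)
  nb .#...: next=#  (t=1,i=12, bit8=1)
  nb ..###: next=.  (t=1,i=2, bit7=0)
  nb ..##.: next=.  (t=1,i=23, bit6=0)
  nb ..#.#: next=#  (t=0,i=3, bit5=1)
  nb ..#..: next=.  (t=2,i=3, bit4=0)
  nb ...##: next=#  (t=1,i=22, bit3=1)
  nb ...#.: next=.  (t=1,i=8, bit2=0)
  nb ....#: next=#  (t=1,i=21, bit1=1)
  nb .....: next=#  (t=1,i=14, bit0=1)
  bits 00000100110001101000101100101011 = 80120619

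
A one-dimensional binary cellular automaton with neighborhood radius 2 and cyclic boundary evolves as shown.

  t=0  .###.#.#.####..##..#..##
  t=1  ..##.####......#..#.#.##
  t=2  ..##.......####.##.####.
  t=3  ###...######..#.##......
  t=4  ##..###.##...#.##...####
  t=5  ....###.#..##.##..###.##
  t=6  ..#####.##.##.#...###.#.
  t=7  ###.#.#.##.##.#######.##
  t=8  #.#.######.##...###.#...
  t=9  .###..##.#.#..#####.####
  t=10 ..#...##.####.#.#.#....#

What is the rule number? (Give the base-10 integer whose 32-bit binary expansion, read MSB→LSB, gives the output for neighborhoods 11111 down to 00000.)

2692116431

  nb #####: next=#  (t=3,i=8, bit31=1)
  nb ####.: next=.  (t=0,i=11, bit30=0)
  nb ###.#: next=#  (t=0,i=3, bit29=1)
  nb ###..: next=.  (t=0,i=12, bit28=0)
  nb ##.##: next=.  (t=0,i=0, bit27=0)
  nb ##.#.: next=.  (t=0,i=4, bit26=0)
  nb ##..#: next=.  (t=0,i=13, bit25=0)
  nb ##...: next=.  (t=1,i=9, bit24=0)
  nb #.###: next=.  (t=0,i=1, bit23=0)
  nb #.##.: next=#  (t=1,i=22, bit22=1)
  nb #.#.#: next=#  (t=0,i=5, bit21=1)
  nb #.#..: next=#  (t=5,i=8, bit20=1)
  nb #..##: next=.  (t=0,i=14, bit19=0)
  nb #..#.: next=#  (t=0,i=18, bit18=1)
  nb #...#: next=#  (t=2,i=0, bit17=1)
  nb #....: next=.  (t=1,i=10, bit16=0)
  nb .####: next=.  (t=0,i=10, bit15=0)
  nb .###.: next=#  (t=0,i=2, bit14=1)
  nb .##.#: next=#  (t=0,i=23, bit13=1)
  nb .##..: next=.  (t=0,i=16, bit12=0)
  nb .#.##: next=#  (t=0,i=8, bit11=1)
  nb .#.#.: next=#  (t=0,i=6, bit10=1)
  nb .#..#: next=#  (t=0,i=20, bit9=1)
  nb .#...: next=#  (t=6,i=15, bit8=1)
  nb ..###: next=#  (t=2,i=11, bit7=1)
  nb ..##.: next=#  (t=0,i=15, bit6=1)
  nb ..#.#: next=.  (t=1,i=18, bit5=0)
  nb ..#..: next=.  (t=0,i=19, bit4=0)
  nb ...##: next=#  (t=2,i=1, bit3=1)
  nb ...#.: next=#  (t=1,i=14, bit2=1)
  nb ....#: next=#  (t=1,i=13, bit1=1)
  nb .....: next=#  (t=1,i=11, bit0=1)
  bits 10100000011101100110111111001111 = 2692116431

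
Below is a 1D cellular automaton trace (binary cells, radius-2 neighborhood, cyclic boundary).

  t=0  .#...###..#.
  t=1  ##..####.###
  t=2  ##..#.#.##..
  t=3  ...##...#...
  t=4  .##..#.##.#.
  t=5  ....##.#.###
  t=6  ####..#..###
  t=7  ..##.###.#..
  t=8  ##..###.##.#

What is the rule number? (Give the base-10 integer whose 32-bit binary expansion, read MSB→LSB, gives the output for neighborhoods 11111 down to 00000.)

1574257342

  [31] ##### => .  t=1,i=11
  [30] ####. => #  t=1,i=0
  [29] ###.# => .  t=1,i=7
  [28] ###.. => #  t=0,i=7
  [27] ##.## => #  t=1,i=8
  [26] ##.#. => #  t=4,i=9
  [25] ##..# => .  t=0,i=8
  [24] ##... => #  t=3,i=5
  [23] #.### => #  t=1,i=9
  [22] #.##. => #  t=2,i=8
  [21] #.#.# => .  t=2,i=6
  [20] #.#.. => #  t=4,i=10
  [19] #..## => .  t=1,i=3
  [18] #..#. => #  t=0,i=0
  [17] #...# => .  t=0,i=3
  [16] #.... => #  t=3,i=10
  [15] .#### => .  t=1,i=5
  [14] .###. => #  t=0,i=6
  [13] .##.# => .  t=4,i=8
  [12] .##.. => .  t=2,i=1
  [11] .#.## => .  t=2,i=7
  [10] .#.#. => .  t=2,i=5
  [9] .#..# => #  t=0,i=11
  [8] .#... => .  t=0,i=2
  [7] ..### => #  t=0,i=5
  [6] ..##. => .  t=2,i=0
  [5] ..#.# => #  t=2,i=4
  [4] ..#.. => #  t=0,i=1
  [3] ...## => #  t=0,i=4
  [2] ...#. => #  t=3,i=7
  [1] ....# => #  t=3,i=1
  [0] ..... => .  t=3,i=0
  bits 01011101110101010100001010111110 = 1574257342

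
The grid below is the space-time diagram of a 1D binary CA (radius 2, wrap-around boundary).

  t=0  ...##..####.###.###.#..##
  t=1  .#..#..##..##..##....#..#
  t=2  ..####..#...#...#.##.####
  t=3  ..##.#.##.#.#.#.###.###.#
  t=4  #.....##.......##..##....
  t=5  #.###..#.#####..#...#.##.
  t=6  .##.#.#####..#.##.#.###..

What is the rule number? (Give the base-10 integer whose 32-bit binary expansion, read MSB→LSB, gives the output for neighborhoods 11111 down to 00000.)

415734451

  [31] ##### => .  t=5,i=11
  [30] ####. => .  t=0,i=9
  [29] ###.# => .  t=0,i=10
  [28] ###.. => #  t=2,i=5
  [27] ##.## => #  t=0,i=11
  [26] ##.#. => .  t=0,i=19
  [25] ##..# => .  t=0,i=5
  [24] ##... => .  t=0,i=0
  [23] #.### => #  t=0,i=12
  [22] #.##. => #  t=2,i=18
  [21] #.#.# => .  t=3,i=5
  [20] #.#.. => .  t=0,i=20
  [19] #..## => .  t=0,i=6
  [18] #..#. => #  t=1,i=3
  [17] #...# => #  t=0,i=1
  [16] #.... => #  t=1,i=18
  [15] .#### => #  t=0,i=8
  [14] .###. => .  t=0,i=13
  [13] .##.# => .  t=2,i=19
  [12] .##.. => #  t=0,i=4
  [11] .#.## => #  t=2,i=17
  [10] .#.#. => .  t=1,i=0
  [9] .#..# => #  t=0,i=21
  [8] .#... => .  t=2,i=9
  [7] ..### => #  t=0,i=7
  [6] ..##. => .  t=0,i=3
  [5] ..#.# => #  t=1,i=24
  [4] ..#.. => #  t=1,i=4
  [3] ...## => .  t=0,i=2
  [2] ...#. => .  t=1,i=20
  [1] ....# => #  t=1,i=19
  [0] ..... => #  t=4,i=3
  bits 00011000110001111001101010110011 = 415734451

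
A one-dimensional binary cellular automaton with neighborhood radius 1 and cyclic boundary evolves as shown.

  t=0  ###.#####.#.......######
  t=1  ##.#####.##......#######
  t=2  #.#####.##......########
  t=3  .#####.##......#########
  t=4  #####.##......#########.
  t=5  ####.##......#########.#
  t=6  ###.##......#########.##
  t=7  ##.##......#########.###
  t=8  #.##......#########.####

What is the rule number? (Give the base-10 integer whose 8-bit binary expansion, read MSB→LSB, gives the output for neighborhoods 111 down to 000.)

  ### -> #   bit 7 = 1  t=0,i=0
  ##. -> .   bit 6 = 0  t=0,i=2
  #.# -> #   bit 5 = 1  t=0,i=3
  #.. -> .   bit 4 = 0  t=0,i=11
  .## -> #   bit 3 = 1  t=0,i=4
  .#. -> #   bit 2 = 1  t=0,i=10
  ..# -> #   bit 1 = 1  t=0,i=17
  ... -> .   bit 0 = 0  t=0,i=12
  bits 10101110 = 174

174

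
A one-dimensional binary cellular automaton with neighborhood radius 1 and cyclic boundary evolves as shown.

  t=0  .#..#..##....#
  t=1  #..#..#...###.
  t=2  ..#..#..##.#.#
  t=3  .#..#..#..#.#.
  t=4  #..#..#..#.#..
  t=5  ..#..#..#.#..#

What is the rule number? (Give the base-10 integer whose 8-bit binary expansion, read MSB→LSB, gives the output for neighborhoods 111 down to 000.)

163

  ###|#  b7=1 t=1,i=11
  ##.|.  b6=0 t=0,i=8
  #.#|#  b5=1 t=0,i=0
  #..|.  b4=0 t=0,i=2
  .##|.  b3=0 t=0,i=7
  .#.|.  b2=0 t=0,i=1
  ..#|#  b1=1 t=0,i=3
  ...|#  b0=1 t=0,i=10
  bits 10100011 = 163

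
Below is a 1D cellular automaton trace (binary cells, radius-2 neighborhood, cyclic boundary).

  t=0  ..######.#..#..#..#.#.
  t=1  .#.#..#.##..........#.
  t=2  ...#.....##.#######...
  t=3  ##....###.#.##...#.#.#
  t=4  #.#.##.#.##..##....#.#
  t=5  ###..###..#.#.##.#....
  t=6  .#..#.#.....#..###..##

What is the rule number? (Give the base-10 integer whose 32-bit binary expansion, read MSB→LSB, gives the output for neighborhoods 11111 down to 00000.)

  nb #####: next=.  (t=0,i=4, bit31=0)
  nb ####.: next=#  (t=0,i=6, bit30=1)
  nb ###.#: next=.  (t=0,i=7, bit29=0)
  nb ###..: next=.  (t=2,i=18, bit28=0)
  nb ##.##: next=.  (t=2,i=11, bit27=0)
  nb ##.#.: next=#  (t=0,i=8, bit26=1)
  nb ##..#: next=.  (t=4,i=11, bit25=0)
  nb ##...: next=#  (t=1,i=10, bit24=1)
  nb #.###: next=#  (t=2,i=12, bit23=1)
  nb #.##.: next=.  (t=1,i=8, bit22=0)
  nb #.#.#: next=#  (t=3,i=10, bit21=1)
  nb #.#..: next=#  (t=0,i=9, bit20=1)
  nb #..##: next=#  (t=4,i=12, bit19=1)
  nb #..#.: next=.  (t=0,i=11, bit18=0)
  nb #...#: next=.  (t=0,i=0, bit17=0)
  nb #....: next=.  (t=1,i=11, bit16=0)
  nb .####: next=#  (t=0,i=3, bit15=1)
  nb .###.: next=#  (t=3,i=0, bit14=1)
  nb .##.#: next=#  (t=2,i=10, bit13=1)
  nb .##..: next=#  (t=1,i=9, bit12=1)
  nb .#.##: next=.  (t=1,i=7, bit11=0)
  nb .#.#.: next=.  (t=0,i=19, bit10=0)
  nb .#..#: next=.  (t=0,i=10, bit9=0)
  nb .#...: next=.  (t=0,i=21, bit8=0)
  nb ..###: next=.  (t=0,i=2, bit7=0)
  nb ..##.: next=.  (t=2,i=9, bit6=0)
  nb ..#.#: next=.  (t=0,i=18, bit5=0)
  nb ..#..: next=.  (t=0,i=12, bit4=0)
  nb ...##: next=#  (t=0,i=1, bit3=1)
  nb ...#.: next=.  (t=1,i=19, bit2=0)
  nb ....#: next=#  (t=1,i=18, bit1=1)
  nb .....: next=#  (t=1,i=12, bit0=1)
  bits 01000101101110001111000000001011 = 1169747979

1169747979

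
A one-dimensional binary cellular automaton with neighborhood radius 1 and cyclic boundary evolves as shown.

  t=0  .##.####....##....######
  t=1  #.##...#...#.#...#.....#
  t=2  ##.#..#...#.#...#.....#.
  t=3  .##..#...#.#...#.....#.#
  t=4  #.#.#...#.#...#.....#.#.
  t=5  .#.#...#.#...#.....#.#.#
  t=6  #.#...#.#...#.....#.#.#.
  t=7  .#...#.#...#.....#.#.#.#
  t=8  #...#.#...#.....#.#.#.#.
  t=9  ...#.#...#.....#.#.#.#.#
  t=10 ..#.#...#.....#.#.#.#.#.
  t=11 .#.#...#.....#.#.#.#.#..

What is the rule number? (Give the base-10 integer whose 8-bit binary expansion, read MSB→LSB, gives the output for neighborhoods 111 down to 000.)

98

  nb ###: next=.  (t=0,i=5, bit7=0)
  nb ##.: next=#  (t=0,i=2, bit6=1)
  nb #.#: next=#  (t=0,i=0, bit5=1)
  nb #..: next=.  (t=0,i=8, bit4=0)
  nb .##: next=.  (t=0,i=1, bit3=0)
  nb .#.: next=.  (t=1,i=7, bit2=0)
  nb ..#: next=#  (t=0,i=11, bit1=1)
  nb ...: next=.  (t=0,i=9, bit0=0)
  bits 01100010 = 98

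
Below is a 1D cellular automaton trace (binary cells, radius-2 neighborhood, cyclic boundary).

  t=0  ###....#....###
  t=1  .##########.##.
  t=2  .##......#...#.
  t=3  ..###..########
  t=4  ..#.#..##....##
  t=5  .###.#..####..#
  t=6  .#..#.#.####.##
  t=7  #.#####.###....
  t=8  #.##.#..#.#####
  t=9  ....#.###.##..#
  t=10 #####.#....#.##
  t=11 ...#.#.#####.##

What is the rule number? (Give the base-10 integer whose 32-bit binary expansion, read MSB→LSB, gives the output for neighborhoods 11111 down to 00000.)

  #####|.  b31=0 t=0,i=0
  ####.|#  b30=1 t=0,i=1
  ###.#|.  b29=0 t=1,i=10
  ###..|#  b28=1 t=0,i=2
  ##.##|.  b27=0 t=1,i=11
  ##.#.|#  b26=1 t=5,i=4
  ##..#|.  b25=0 t=1,i=14
  ##...|#  b24=1 t=0,i=3
  #.###|#  b23=1 t=5,i=1
  #.##.|.  b22=0 t=1,i=12
  #.#.#|#  b21=1 t=6,i=6
  #.#..|.  b20=0 t=4,i=4
  #..##|.  b19=0 t=1,i=0
  #..#.|#  b18=1 t=4,i=1
  #...#|#  b17=1 t=2,i=11
  #....|#  b16=1 t=0,i=4
  .####|#  b15=1 t=0,i=13
  .###.|.  b14=0 t=3,i=3
  .##.#|.  b13=0 t=6,i=14
  .##..|#  b12=1 t=1,i=13
  .#.##|.  b11=0 t=5,i=0
  .#.#.|#  b10=1 t=4,i=3
  .#..#|#  b9=1 t=2,i=14
  .#...|#  b8=1 t=0,i=8
  ..###|#  b7=1 t=0,i=12
  ..##.|.  b6=0 t=2,i=1
  ..#.#|#  b5=1 t=4,i=2
  ..#..|#  b4=1 t=0,i=7
  ...##|.  b3=0 t=0,i=11
  ...#.|#  b2=1 t=0,i=6
  ....#|#  b1=1 t=0,i=5
  .....|.  b0=0 t=2,i=5
  bits 01010101101001111001011110110110 = 1437046710

1437046710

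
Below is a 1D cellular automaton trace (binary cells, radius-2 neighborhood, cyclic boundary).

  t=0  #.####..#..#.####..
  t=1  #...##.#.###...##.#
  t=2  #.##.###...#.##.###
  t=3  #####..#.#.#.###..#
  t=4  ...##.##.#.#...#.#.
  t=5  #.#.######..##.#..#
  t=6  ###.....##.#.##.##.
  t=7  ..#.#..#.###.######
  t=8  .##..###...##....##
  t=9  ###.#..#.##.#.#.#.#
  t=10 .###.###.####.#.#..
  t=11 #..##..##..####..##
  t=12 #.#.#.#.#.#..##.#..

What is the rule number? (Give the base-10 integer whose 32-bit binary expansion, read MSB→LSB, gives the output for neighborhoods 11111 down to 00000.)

  nb #####: next=.  (t=3,i=1, bit31=0)
  nb ####.: next=#  (t=0,i=4, bit30=1)
  nb ###.#: next=#  (t=2,i=0, bit29=1)
  nb ###..: next=#  (t=0,i=5, bit28=1)
  nb ##.##: next=#  (t=1,i=17, bit27=1)
  nb ##.#.: next=#  (t=1,i=6, bit26=1)
  nb ##..#: next=.  (t=0,i=6, bit25=0)
  nb ##...: next=.  (t=1,i=1, bit24=0)
  nb #.###: next=.  (t=0,i=2, bit23=0)
  nb #.##.: next=#  (t=1,i=18, bit22=1)
  nb #.#.#: next=#  (t=1,i=7, bit21=1)
  nb #.#..: next=.  (t=4,i=11, bit20=0)
  nb #..##: next=#  (t=3,i=17, bit19=1)
  nb #..#.: next=#  (t=0,i=7, bit18=1)
  nb #...#: next=#  (t=1,i=2, bit17=1)
  nb #....: next=#  (t=4,i=0, bit16=1)
  nb .####: next=.  (t=0,i=3, bit15=0)
  nb .###.: next=.  (t=1,i=10, bit14=0)
  nb .##.#: next=#  (t=1,i=5, bit13=1)
  nb .##..: next=#  (t=1,i=0, bit12=1)
  nb .#.##: next=.  (t=0,i=1, bit11=0)
  nb .#.#.: next=.  (t=3,i=8, bit10=0)
  nb .#..#: next=#  (t=0,i=9, bit9=1)
  nb .#...: next=#  (t=4,i=12, bit8=1)
  nb ..###: next=.  (t=3,i=18, bit7=0)
  nb ..##.: next=.  (t=1,i=4, bit6=0)
  nb ..#.#: next=#  (t=0,i=0, bit5=1)
  nb ..#..: next=.  (t=0,i=8, bit4=0)
  nb ...##: next=#  (t=1,i=3, bit3=1)
  nb ...#.: next=.  (t=2,i=10, bit2=0)
  nb ....#: next=.  (t=4,i=1, bit1=0)
  nb .....: next=.  (t=6,i=5, bit0=0)
  bits 01111100011011110011001100101000 = 2087662376

2087662376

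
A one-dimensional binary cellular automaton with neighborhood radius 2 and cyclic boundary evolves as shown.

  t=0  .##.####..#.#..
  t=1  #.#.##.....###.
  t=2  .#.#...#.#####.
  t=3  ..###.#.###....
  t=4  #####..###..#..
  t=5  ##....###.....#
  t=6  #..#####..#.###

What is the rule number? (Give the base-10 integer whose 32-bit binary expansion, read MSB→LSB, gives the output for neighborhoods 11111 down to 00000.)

546958734

  ##### -> .   bit 31 = 0  t=2,i=11
  ####. -> .   bit 30 = 0  t=0,i=6
  ###.# -> #   bit 29 = 1  t=1,i=13
  ###.. -> .   bit 28 = 0  t=0,i=7
  ##.## -> .   bit 27 = 0  t=0,i=3
  ##.#. -> .   bit 26 = 0  t=1,i=14
  ##..# -> .   bit 25 = 0  t=0,i=8
  ##... -> .   bit 24 = 0  t=1,i=6
  #.### -> #   bit 23 = 1  t=0,i=4
  #.##. -> .   bit 22 = 0  t=1,i=4
  #.#.# -> .   bit 21 = 0  t=1,i=0
  #.#.. -> #   bit 20 = 1  t=0,i=12
  #..## -> #   bit 19 = 1  t=4,i=6
  #..#. -> .   bit 18 = 0  t=0,i=9
  #...# -> .   bit 17 = 0  t=0,i=14
  #.... -> #   bit 16 = 1  t=1,i=7
  .#### -> #   bit 15 = 1  t=0,i=5
  .###. -> #   bit 14 = 1  t=1,i=12
  .##.# -> #   bit 13 = 1  t=0,i=2
  .##.. -> .   bit 12 = 0  t=1,i=5
  .#.## -> #   bit 11 = 1  t=1,i=3
  .#.#. -> #   bit 10 = 1  t=0,i=11
  .#..# -> .   bit 9 = 0  t=4,i=13
  .#... -> #   bit 8 = 1  t=0,i=13
  ..### -> #   bit 7 = 1  t=1,i=11
  ..##. -> .   bit 6 = 0  t=0,i=1
  ..#.# -> .   bit 5 = 0  t=0,i=10
  ..#.. -> .   bit 4 = 0  t=4,i=12
  ...## -> #   bit 3 = 1  t=0,i=0
  ...#. -> #   bit 2 = 1  t=2,i=6
  ....# -> #   bit 1 = 1  t=1,i=9
  ..... -> .   bit 0 = 0  t=1,i=8
  bits 00100000100110011110110110001110 = 546958734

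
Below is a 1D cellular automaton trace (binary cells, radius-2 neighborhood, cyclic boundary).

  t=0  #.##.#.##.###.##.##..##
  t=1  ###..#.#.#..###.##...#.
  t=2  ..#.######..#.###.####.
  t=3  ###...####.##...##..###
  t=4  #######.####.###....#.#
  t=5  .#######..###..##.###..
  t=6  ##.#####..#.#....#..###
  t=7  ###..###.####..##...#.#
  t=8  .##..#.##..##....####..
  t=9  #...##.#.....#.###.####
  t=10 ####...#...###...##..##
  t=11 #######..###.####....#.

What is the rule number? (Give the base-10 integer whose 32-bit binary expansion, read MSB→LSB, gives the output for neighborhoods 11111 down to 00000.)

  [31] ##### => #  t=2,i=6
  [30] ####. => #  t=2,i=8
  [29] ###.# => #  t=0,i=0
  [28] ###.. => #  t=1,i=2
  [27] ##.## => #  t=0,i=1
  [26] ##.#. => .  t=0,i=4
  [25] ##..# => .  t=0,i=19
  [24] ##... => #  t=1,i=18
  [23] #.### => .  t=0,i=10
  [22] #.##. => #  t=0,i=2
  [21] #.#.# => #  t=0,i=5
  [20] #.#.. => #  t=1,i=9
  [19] #..## => .  t=0,i=20
  [18] #..#. => #  t=1,i=4
  [17] #...# => #  t=1,i=19
  [16] #.... => .  t=4,i=17
  [15] .#### => .  t=2,i=5
  [14] .###. => .  t=0,i=11
  [13] .##.# => .  t=0,i=3
  [12] .##.. => .  t=0,i=18
  [11] .#.## => .  t=0,i=6
  [10] .#.#. => #  t=1,i=6
  [9] .#..# => .  t=1,i=10
  [8] .#... => .  t=6,i=13
  [7] ..### => #  t=0,i=21
  [6] ..##. => .  t=3,i=16
  [5] ..#.# => #  t=1,i=5
  [4] ..#.. => .  t=6,i=17
  [3] ...## => #  t=3,i=5
  [2] ...#. => #  t=1,i=20
  [1] ....# => #  t=4,i=18
  [0] ..... => .  t=9,i=10
  bits 11111001011101100000010010101110 = 4185261230

4185261230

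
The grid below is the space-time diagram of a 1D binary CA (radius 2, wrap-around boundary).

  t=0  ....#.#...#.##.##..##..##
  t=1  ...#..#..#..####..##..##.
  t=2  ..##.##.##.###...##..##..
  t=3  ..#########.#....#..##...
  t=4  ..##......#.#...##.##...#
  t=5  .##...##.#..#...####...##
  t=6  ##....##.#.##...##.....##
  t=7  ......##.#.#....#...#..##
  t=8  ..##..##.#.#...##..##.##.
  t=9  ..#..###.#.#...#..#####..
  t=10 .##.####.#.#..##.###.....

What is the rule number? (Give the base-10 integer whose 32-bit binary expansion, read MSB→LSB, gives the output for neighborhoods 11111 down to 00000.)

679272661

  ##### -> .   bit 31 = 0  t=3,i=4
  ####. -> .   bit 30 = 0  t=1,i=14
  ###.# -> #   bit 29 = 1  t=3,i=10
  ###.. -> .   bit 28 = 0  t=1,i=15
  ##.## -> #   bit 27 = 1  t=0,i=14
  ##.#. -> .   bit 26 = 0  t=3,i=11
  ##..# -> .   bit 25 = 0  t=0,i=17
  ##... -> .   bit 24 = 0  t=0,i=0
  #.### -> .   bit 23 = 0  t=2,i=11
  #.##. -> #   bit 22 = 1  t=0,i=12
  #.#.# -> #   bit 21 = 1  t=6,i=9
  #.#.. -> #   bit 20 = 1  t=0,i=6
  #..## -> #   bit 19 = 1  t=0,i=18
  #..#. -> #   bit 18 = 1  t=1,i=5
  #...# -> .   bit 17 = 0  t=0,i=8
  #.... -> .   bit 16 = 0  t=0,i=1
  .#### -> #   bit 15 = 1  t=1,i=13
  .###. -> #   bit 14 = 1  t=2,i=12
  .##.# -> #   bit 13 = 1  t=0,i=13
  .##.. -> .   bit 12 = 0  t=0,i=16
  .#.## -> .   bit 11 = 0  t=0,i=11
  .#.#. -> .   bit 10 = 0  t=0,i=5
  .#..# -> .   bit 9 = 0  t=1,i=4
  .#... -> .   bit 8 = 0  t=0,i=7
  ..### -> #   bit 7 = 1  t=1,i=12
  ..##. -> #   bit 6 = 1  t=0,i=19
  ..#.# -> .   bit 5 = 0  t=0,i=4
  ..#.. -> #   bit 4 = 1  t=1,i=3
  ...## -> .   bit 3 = 0  t=2,i=1
  ...#. -> #   bit 2 = 1  t=0,i=3
  ....# -> .   bit 1 = 0  t=0,i=2
  ..... -> #   bit 0 = 1  t=3,i=24
  bits 00101000011111001110000011010101 = 679272661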